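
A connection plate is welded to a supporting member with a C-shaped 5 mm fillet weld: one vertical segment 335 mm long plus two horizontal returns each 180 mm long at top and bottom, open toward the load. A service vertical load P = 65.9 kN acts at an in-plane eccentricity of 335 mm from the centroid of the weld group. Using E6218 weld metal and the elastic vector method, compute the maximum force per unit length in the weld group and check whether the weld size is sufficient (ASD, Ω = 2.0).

E62XX → F_EXX = 620 MPa.
Total weld length L_w = 695 mm. Treat welds as unit-width lines.
Centroid: x̄ = 2×180×90 / 695 = 46.62 mm from the vertical weld.
Polar moment about centroid: J = I_x + I_y = [335³/12 + 2×180×167.5²] + [335×46.62² + 2(180³/12 + 180×43.38²)] = 15610000 mm³.
Direct shear f_v = P/L_w = 65.9×10³ / 695 = 94.82 N/mm (vertical).
Torsion M = P·e = 65.9×10³ × 335 = 22076000 N·mm.
Critical point at (x, y) = (133.4, 167.5) from centroid. f_tx = M·y/J = 236.9 N/mm; f_ty = M·x/J = 188.6 N/mm.
Resultant f_max = √[f_tx² + (f_v + f_ty)²] = √[236.9² + (94.82 + 188.6)²] = 369.4 N/mm.
Capacity per unit length: r_n/Ω = (1/2.0) × 0.6 × 620 × (0.707 × 5) = 657.5 N/mm.
369.4 ≤ 657.5 → adequate.

f_max ≈ 369 N/mm; adequate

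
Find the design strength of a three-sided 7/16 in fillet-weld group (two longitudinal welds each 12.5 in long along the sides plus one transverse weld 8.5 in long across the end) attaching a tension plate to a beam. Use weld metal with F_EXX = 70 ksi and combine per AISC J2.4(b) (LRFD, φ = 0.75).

t_e = 0.707 × 0.4375 = 0.3093 in.
R_nwl = 0.6 × 70 × 0.3093 × 25 = 324.8 kips (longitudinal, 2 welds).
R_nwt = 0.6 × 70 × 0.3093 × 8.5 = 110.4 kips (transverse, base value).
(i) R_nwl + R_nwt = 435.2 kips; (ii) 0.85 R_nwl + 1.5 R_nwt = 441.7 kips.
R_n = max = 441.7 kips [governs: (ii)]; φR_n = 331.3 kips.

φR_n ≈ 331 kips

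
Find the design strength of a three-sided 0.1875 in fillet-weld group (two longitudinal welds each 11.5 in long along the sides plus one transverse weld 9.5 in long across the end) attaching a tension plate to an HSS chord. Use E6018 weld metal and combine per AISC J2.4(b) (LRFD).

E60XX → F_EXX = 60 ksi.
t_e = 0.707 × 0.1875 = 0.1326 in.
R_nwl = 0.6 × 60 × 0.1326 × 23 = 109.8 kips (longitudinal, 2 welds).
R_nwt = 0.6 × 60 × 0.1326 × 9.5 = 45.34 kips (transverse, base value).
(i) R_nwl + R_nwt = 155.1 kips; (ii) 0.85 R_nwl + 1.5 R_nwt = 161.3 kips.
R_n = max = 161.3 kips [governs: (ii)]; φR_n = 121 kips.

φR_n ≈ 121 kips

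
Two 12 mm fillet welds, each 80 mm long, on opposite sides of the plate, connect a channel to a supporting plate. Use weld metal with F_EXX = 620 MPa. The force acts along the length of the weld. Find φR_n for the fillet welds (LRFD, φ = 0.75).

Effective throat t_e = 0.707 × 12 = 8.484 mm.
Total length L = 160 mm; A_we = 8.484 × 160 = 1357 mm².
F_nw = 0.6 F_EXX = 0.6 × 620 = 372 MPa.
φR_n = 0.75 × 372 × 1357 × 10⁻³ = 378.7 kN.

φR_n ≈ 379 kN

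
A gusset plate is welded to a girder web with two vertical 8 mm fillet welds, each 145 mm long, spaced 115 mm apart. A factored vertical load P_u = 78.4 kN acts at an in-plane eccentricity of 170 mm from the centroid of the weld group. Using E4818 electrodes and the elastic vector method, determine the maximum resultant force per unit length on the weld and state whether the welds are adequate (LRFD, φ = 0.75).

f_max ≈ 1030 N/mm; adequate

E48XX → F_EXX = 480 MPa.
Total weld length L_w = 290 mm. Treat welds as unit-width lines.
Polar moment about centroid: J = 2[d³/12 + d(b/2)²] = 2[145³/12 + 145×57.5²] = 1467000 mm³.
Direct shear f_v = P/L_w = 78.4×10³ / 290 = 270.3 N/mm (vertical).
Torsion M = P·e = 78.4×10³ × 170 = 13328000 N·mm.
Critical point at (x, y) = (57.5, 72.5) from centroid. f_tx = M·y/J = 658.7 N/mm; f_ty = M·x/J = 522.4 N/mm.
Resultant f_max = √[f_tx² + (f_v + f_ty)²] = √[658.7² + (270.3 + 522.4)²] = 1031 N/mm.
Capacity per unit length: φr_n = 0.75 × 0.6 × 480 × (0.707 × 8) = 1222 N/mm.
1031 ≤ 1222 → adequate.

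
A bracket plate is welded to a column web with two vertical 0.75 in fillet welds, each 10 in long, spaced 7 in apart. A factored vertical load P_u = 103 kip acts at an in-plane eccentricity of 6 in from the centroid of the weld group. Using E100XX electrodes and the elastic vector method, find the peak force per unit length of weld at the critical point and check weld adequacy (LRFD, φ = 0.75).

E100XX → F_EXX = 100 ksi.
Total weld length L_w = 20 in. Treat welds as unit-width lines.
Polar moment about centroid: J = 2[d³/12 + d(b/2)²] = 2[10³/12 + 10×3.5²] = 411.7 in³.
Direct shear f_v = P/L_w = 103 / 20 = 5.15 kip/in (vertical).
Torsion M = P·e = 103 × 6 = 618 kip·in.
Critical point at (x, y) = (3.5, 5) from centroid. f_tx = M·y/J = 7.506 kip/in; f_ty = M·x/J = 5.254 kip/in.
Resultant f_max = √[f_tx² + (f_v + f_ty)²] = √[7.506² + (5.15 + 5.254)²] = 12.83 kip/in.
Capacity per unit length: φr_n = 0.75 × 0.6 × 100 × (0.707 × 0.75) = 23.86 kip/in.
12.83 ≤ 23.86 → adequate.

f_max ≈ 12.8 kip/in; adequate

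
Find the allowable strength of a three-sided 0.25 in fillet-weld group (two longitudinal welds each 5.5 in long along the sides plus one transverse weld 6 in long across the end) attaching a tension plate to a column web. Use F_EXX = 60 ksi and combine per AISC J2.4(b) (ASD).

t_e = 0.707 × 0.25 = 0.1767 in.
R_nwl = 0.6 × 60 × 0.1767 × 11 = 69.99 kip (longitudinal, 2 welds).
R_nwt = 0.6 × 60 × 0.1767 × 6 = 38.18 kip (transverse, base value).
(i) R_nwl + R_nwt = 108.2 kip; (ii) 0.85 R_nwl + 1.5 R_nwt = 116.8 kip.
R_n = max = 116.8 kip [governs: (ii)]; R_n/Ω = 58.38 kip.

R_n/Ω ≈ 58.4 kip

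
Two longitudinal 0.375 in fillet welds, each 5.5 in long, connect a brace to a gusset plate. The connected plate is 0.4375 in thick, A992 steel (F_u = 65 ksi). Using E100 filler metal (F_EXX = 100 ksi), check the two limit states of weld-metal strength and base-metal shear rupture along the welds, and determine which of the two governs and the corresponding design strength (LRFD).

φR_n ≈ 131 kips (weld metal governs)

t_e = 0.707 × 0.375 = 0.2651 in; L = 11 in.
Weld metal: φR_n = 0.75 × 0.6 × 100 × 0.2651 × 11 = 131.2 kips.
Base metal (shear rupture): φR_n = 0.75 × 0.6 × 65 × 0.4375 × 11 = 140.8 kips.
Governing: weld metal.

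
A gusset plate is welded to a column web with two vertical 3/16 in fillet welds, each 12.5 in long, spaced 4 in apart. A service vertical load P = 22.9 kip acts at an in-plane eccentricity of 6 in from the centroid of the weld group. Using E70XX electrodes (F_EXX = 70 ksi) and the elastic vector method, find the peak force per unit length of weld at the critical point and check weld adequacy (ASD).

f_max ≈ 2.55 kip/in; adequate

Total weld length L_w = 25 in. Treat welds as unit-width lines.
Polar moment about centroid: J = 2[d³/12 + d(b/2)²] = 2[12.5³/12 + 12.5×2²] = 425.5 in³.
Direct shear f_v = P/L_w = 22.9 / 25 = 0.916 kip/in (vertical).
Torsion M = P·e = 22.9 × 6 = 137.4 kip·in.
Critical point at (x, y) = (2, 6.25) from centroid. f_tx = M·y/J = 2.018 kip/in; f_ty = M·x/J = 0.6458 kip/in.
Resultant f_max = √[f_tx² + (f_v + f_ty)²] = √[2.018² + (0.916 + 0.6458)²] = 2.552 kip/in.
Capacity per unit length: r_n/Ω = (1/2.0) × 0.6 × 70 × (0.707 × 0.1875) = 2.784 kip/in.
2.552 ≤ 2.784 → adequate.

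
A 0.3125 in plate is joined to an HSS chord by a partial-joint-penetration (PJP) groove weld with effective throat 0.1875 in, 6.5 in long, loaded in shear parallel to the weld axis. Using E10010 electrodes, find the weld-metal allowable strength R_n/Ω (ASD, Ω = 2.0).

E100XX → F_EXX = 100 ksi.
Effective throat (given) t_e = 0.1875 in.
A_we = 0.1875 × 6.5 = 1.219 in².
F_nw = 0.6 F_EXX = 60 ksi.
R_n/Ω = (60 × 1.219) / 2.0 = 36.56 kip.

R_n/Ω ≈ 36.6 kip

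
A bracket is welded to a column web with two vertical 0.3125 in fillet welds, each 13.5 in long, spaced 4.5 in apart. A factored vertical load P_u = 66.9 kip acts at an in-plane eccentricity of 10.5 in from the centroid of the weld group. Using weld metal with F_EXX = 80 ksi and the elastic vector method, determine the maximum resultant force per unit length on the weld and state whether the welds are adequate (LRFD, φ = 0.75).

f_max ≈ 10.2 kip/in; NOT adequate

Total weld length L_w = 27 in. Treat welds as unit-width lines.
Polar moment about centroid: J = 2[d³/12 + d(b/2)²] = 2[13.5³/12 + 13.5×2.25²] = 546.8 in³.
Direct shear f_v = P/L_w = 66.9 / 27 = 2.478 kip/in (vertical).
Torsion M = P·e = 66.9 × 10.5 = 702.45 kip·in.
Critical point at (x, y) = (2.25, 6.75) from centroid. f_tx = M·y/J = 8.672 kip/in; f_ty = M·x/J = 2.891 kip/in.
Resultant f_max = √[f_tx² + (f_v + f_ty)²] = √[8.672² + (2.478 + 2.891)²] = 10.2 kip/in.
Capacity per unit length: φr_n = 0.75 × 0.6 × 80 × (0.707 × 0.3125) = 7.954 kip/in.
10.2 > 7.954 → NOT adequate.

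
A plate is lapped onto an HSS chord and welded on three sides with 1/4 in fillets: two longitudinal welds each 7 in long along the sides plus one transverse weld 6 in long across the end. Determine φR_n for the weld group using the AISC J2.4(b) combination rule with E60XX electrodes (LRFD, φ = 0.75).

φR_n ≈ 99.7 kips

E60XX → F_EXX = 60 ksi.
t_e = 0.707 × 0.25 = 0.1767 in.
R_nwl = 0.6 × 60 × 0.1767 × 14 = 89.08 kips (longitudinal, 2 welds).
R_nwt = 0.6 × 60 × 0.1767 × 6 = 38.18 kips (transverse, base value).
(i) R_nwl + R_nwt = 127.3 kips; (ii) 0.85 R_nwl + 1.5 R_nwt = 133 kips.
R_n = max = 133 kips [governs: (ii)]; φR_n = 99.74 kips.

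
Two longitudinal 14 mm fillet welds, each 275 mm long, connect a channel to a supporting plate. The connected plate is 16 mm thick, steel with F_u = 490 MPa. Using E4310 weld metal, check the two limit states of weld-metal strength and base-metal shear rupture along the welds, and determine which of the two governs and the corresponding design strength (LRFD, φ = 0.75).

φR_n ≈ 1050 kN (weld metal governs)

E43XX → F_EXX = 430 MPa.
t_e = 0.707 × 14 = 9.898 mm; L = 550 mm.
Weld metal: φR_n = 0.75 × 0.6 × 430 × 9.898 × 550 × 10⁻³ = 1053 kN.
Base metal (shear rupture): φR_n = 0.75 × 0.6 × 490 × 16 × 550 × 10⁻³ = 1940 kN.
Governing: weld metal.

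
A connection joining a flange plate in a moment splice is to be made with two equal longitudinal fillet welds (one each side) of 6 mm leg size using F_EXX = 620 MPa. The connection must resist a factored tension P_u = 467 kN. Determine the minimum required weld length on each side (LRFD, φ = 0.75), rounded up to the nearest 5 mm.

Throat t_e = 0.707 × 6 = 4.242 mm.
φr_n = 0.75 × 0.6 × 620 × 4.242 × 10⁻³ = 1.184 kN/mm.
L_req = P_u / φr_n = 467 / 1.184 = 394.6 mm total.
Per side: 394.6 / 2 = 197.3 mm.
Round up → use L = 200 mm on each side.

L = 200 mm on each side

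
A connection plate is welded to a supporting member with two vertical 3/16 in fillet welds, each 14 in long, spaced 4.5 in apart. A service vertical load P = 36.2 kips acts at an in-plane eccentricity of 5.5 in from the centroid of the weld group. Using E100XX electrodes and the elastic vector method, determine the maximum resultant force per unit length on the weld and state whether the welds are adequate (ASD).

f_max ≈ 3.09 kip/in; adequate

E100XX → F_EXX = 100 ksi.
Total weld length L_w = 28 in. Treat welds as unit-width lines.
Polar moment about centroid: J = 2[d³/12 + d(b/2)²] = 2[14³/12 + 14×2.25²] = 599.1 in³.
Direct shear f_v = P/L_w = 36.2 / 28 = 1.293 kip/in (vertical).
Torsion M = P·e = 36.2 × 5.5 = 199.1 kip·in.
Critical point at (x, y) = (2.25, 7) from centroid. f_tx = M·y/J = 2.326 kip/in; f_ty = M·x/J = 0.7478 kip/in.
Resultant f_max = √[f_tx² + (f_v + f_ty)²] = √[2.326² + (1.293 + 0.7478)²] = 3.095 kip/in.
Capacity per unit length: r_n/Ω = (1/2.0) × 0.6 × 100 × (0.707 × 0.1875) = 3.977 kip/in.
3.095 ≤ 3.977 → adequate.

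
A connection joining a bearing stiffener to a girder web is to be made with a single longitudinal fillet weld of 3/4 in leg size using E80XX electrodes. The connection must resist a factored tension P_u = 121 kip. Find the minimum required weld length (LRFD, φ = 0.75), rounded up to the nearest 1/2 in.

E80XX → F_EXX = 80 ksi.
Throat t_e = 0.707 × 0.75 = 0.5302 in.
φr_n = 0.75 × 0.6 × 80 × 0.5302 = 19.09 kip/in.
L_req = P_u / φr_n = 121 / 19.09 = 6.339 in total.
Round up → use L = 6.5 in.

L = 6.5 in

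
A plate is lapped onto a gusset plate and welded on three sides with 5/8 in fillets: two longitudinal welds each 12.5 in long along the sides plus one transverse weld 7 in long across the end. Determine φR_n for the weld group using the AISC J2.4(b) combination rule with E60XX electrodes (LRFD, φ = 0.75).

φR_n ≈ 382 kip

E60XX → F_EXX = 60 ksi.
t_e = 0.707 × 0.625 = 0.4419 in.
R_nwl = 0.6 × 60 × 0.4419 × 25 = 397.7 kip (longitudinal, 2 welds).
R_nwt = 0.6 × 60 × 0.4419 × 7 = 111.4 kip (transverse, base value).
(i) R_nwl + R_nwt = 509 kip; (ii) 0.85 R_nwl + 1.5 R_nwt = 505.1 kip.
R_n = max = 509 kip [governs: (i)]; φR_n = 381.8 kip.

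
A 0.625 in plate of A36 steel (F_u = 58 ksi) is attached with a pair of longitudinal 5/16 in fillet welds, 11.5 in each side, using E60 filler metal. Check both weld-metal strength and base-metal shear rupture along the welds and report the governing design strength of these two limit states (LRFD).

φR_n ≈ 137 kips (weld metal governs)

E60XX → F_EXX = 60 ksi.
t_e = 0.707 × 0.3125 = 0.2209 in; L = 23 in.
Weld metal: φR_n = 0.75 × 0.6 × 60 × 0.2209 × 23 = 137.2 kips.
Base metal (shear rupture): φR_n = 0.75 × 0.6 × 58 × 0.625 × 23 = 375.2 kips.
Governing: weld metal.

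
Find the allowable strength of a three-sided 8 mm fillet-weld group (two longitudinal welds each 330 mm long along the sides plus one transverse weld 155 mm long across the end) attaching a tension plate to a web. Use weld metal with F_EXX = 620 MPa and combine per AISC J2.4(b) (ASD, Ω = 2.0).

R_n/Ω ≈ 857 kN

t_e = 0.707 × 8 = 5.656 mm.
R_nwl = 0.6 × 620 × 5.656 × 660 × 10⁻³ = 1389 kN (longitudinal, 2 welds).
R_nwt = 0.6 × 620 × 5.656 × 155 × 10⁻³ = 326.1 kN (transverse, base value).
(i) R_nwl + R_nwt = 1715 kN; (ii) 0.85 R_nwl + 1.5 R_nwt = 1670 kN.
R_n = max = 1715 kN [governs: (i)]; R_n/Ω = 857.4 kN.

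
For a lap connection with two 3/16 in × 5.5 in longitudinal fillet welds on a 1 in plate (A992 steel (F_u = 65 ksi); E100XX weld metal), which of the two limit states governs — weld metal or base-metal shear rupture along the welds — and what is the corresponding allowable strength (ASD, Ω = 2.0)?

E100XX → F_EXX = 100 ksi.
t_e = 0.707 × 0.1875 = 0.1326 in; L = 11 in.
Weld metal: R_n/Ω = (1/2.0) × 0.6 × 100 × 0.1326 × 11 = 43.75 kips.
Base metal (shear rupture): R_n/Ω = (1/2.0) × 0.6 × 65 × 1 × 11 = 214.5 kips.
Governing: weld metal.

R_n/Ω ≈ 43.7 kips (weld metal governs)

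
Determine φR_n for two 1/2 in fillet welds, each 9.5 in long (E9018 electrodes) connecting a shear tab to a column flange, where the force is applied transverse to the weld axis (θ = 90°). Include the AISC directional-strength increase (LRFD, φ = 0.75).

φR_n ≈ 408 kips

E90XX → F_EXX = 90 ksi.
t_e = 0.707 × 0.5 = 0.3535 in; A_we = 0.3535 × 19 = 6.716 in².
Directional factor: 1.0 + 0.5 sin^1.5(90°) = 1.5.
F_nw = 0.6 × 90 × 1.5 = 81 ksi.
φR_n = 0.75 × 81 × 6.716 = 408 kips.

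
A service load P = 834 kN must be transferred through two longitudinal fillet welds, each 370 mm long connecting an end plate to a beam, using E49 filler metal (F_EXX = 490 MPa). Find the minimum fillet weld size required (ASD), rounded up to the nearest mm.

Total weld length L = 740 mm.
Required throat t_e = P × Ω / (0.6 F_EXX × L) = 834 × 2.0 / (0.6 × 490 × 740 × 10⁻³) = 7.667 mm.
Required leg w = t_e / 0.707 = 10.84 mm → use 11 mm.

w = 11 mm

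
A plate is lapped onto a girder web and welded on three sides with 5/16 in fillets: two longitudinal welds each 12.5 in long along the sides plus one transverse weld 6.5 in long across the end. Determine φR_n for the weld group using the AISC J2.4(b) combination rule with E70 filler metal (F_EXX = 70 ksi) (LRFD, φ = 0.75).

φR_n ≈ 219 kips

t_e = 0.707 × 0.3125 = 0.2209 in.
R_nwl = 0.6 × 70 × 0.2209 × 25 = 232 kips (longitudinal, 2 welds).
R_nwt = 0.6 × 70 × 0.2209 × 6.5 = 60.32 kips (transverse, base value).
(i) R_nwl + R_nwt = 292.3 kips; (ii) 0.85 R_nwl + 1.5 R_nwt = 287.7 kips.
R_n = max = 292.3 kips [governs: (i)]; φR_n = 219.2 kips.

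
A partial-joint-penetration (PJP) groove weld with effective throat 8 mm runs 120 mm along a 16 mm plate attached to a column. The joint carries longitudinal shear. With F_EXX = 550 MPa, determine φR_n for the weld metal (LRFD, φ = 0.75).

Effective throat (given) t_e = 8 mm.
A_we = 8 × 120 = 960 mm².
F_nw = 0.6 F_EXX = 330 MPa.
φR_n = 0.75 × 330 × 960 × 10⁻³ = 237.6 kN.

φR_n ≈ 238 kN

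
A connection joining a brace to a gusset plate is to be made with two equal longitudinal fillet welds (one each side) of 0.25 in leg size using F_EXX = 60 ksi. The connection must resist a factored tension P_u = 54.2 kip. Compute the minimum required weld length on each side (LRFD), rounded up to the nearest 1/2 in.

L = 6 in on each side

Throat t_e = 0.707 × 0.25 = 0.1767 in.
φr_n = 0.75 × 0.6 × 60 × 0.1767 = 4.772 kip/in.
L_req = P_u / φr_n = 54.2 / 4.772 = 11.36 in total.
Per side: 11.36 / 2 = 5.679 in.
Round up → use L = 6 in on each side.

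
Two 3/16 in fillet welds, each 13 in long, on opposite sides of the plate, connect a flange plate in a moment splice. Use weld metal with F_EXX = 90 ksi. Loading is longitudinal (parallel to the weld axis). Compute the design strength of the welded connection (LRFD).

φR_n ≈ 140 kips

Effective throat t_e = 0.707 × 0.1875 = 0.1326 in.
Total length L = 26 in; A_we = 0.1326 × 26 = 3.447 in².
F_nw = 0.6 F_EXX = 0.6 × 90 = 54 ksi.
φR_n = 0.75 × 54 × 3.447 = 139.6 kips.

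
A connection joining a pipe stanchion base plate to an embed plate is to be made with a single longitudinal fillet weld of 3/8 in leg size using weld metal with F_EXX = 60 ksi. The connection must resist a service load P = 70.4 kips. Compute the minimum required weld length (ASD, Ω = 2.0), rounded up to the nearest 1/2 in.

L = 15 in

Throat t_e = 0.707 × 0.375 = 0.2651 in.
r_n/Ω = (0.6 × 60 × 0.2651) / 2.0 = 4.772 kip/in.
L_req = P / (r_n/Ω) = 70.4 / 4.772 = 14.75 in total.
Round up → use L = 15 in.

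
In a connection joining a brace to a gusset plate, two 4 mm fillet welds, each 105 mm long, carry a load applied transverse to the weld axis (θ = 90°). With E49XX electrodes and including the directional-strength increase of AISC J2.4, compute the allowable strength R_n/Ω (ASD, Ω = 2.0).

R_n/Ω ≈ 131 kN

E49XX → F_EXX = 490 MPa.
t_e = 0.707 × 4 = 2.828 mm; A_we = 2.828 × 210 = 593.9 mm².
Directional factor: 1.0 + 0.5 sin^1.5(90°) = 1.5.
F_nw = 0.6 × 490 × 1.5 = 441 MPa.
R_n/Ω = (441 × 593.9) / 2.0 × 10⁻³ = 131 kN.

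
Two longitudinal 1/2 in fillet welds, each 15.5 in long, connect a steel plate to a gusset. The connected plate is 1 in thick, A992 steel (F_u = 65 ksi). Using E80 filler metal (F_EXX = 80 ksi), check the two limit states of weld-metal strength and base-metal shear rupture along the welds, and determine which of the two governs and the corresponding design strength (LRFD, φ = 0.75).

φR_n ≈ 395 kip (weld metal governs)

t_e = 0.707 × 0.5 = 0.3535 in; L = 31 in.
Weld metal: φR_n = 0.75 × 0.6 × 80 × 0.3535 × 31 = 394.5 kip.
Base metal (shear rupture): φR_n = 0.75 × 0.6 × 65 × 1 × 31 = 906.8 kip.
Governing: weld metal.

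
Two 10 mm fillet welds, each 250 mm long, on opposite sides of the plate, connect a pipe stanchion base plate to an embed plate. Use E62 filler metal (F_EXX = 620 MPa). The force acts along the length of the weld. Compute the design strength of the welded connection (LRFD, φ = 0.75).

Effective throat t_e = 0.707 × 10 = 7.07 mm.
Total length L = 500 mm; A_we = 7.07 × 500 = 3535 mm².
F_nw = 0.6 F_EXX = 0.6 × 620 = 372 MPa.
φR_n = 0.75 × 372 × 3535 × 10⁻³ = 986.3 kN.

φR_n ≈ 986 kN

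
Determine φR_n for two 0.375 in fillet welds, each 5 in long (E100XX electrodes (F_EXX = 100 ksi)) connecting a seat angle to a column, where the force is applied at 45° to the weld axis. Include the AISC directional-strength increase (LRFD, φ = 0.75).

t_e = 0.707 × 0.375 = 0.2651 in; A_we = 0.2651 × 10 = 2.651 in².
Directional factor: 1.0 + 0.5 sin^1.5(45°) = 1.297.
F_nw = 0.6 × 100 × 1.297 = 77.84 ksi.
φR_n = 0.75 × 77.84 × 2.651 = 154.8 kips.

φR_n ≈ 155 kips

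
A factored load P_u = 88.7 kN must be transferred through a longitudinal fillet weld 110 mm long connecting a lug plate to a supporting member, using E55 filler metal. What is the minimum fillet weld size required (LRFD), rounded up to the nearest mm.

E55XX → F_EXX = 550 MPa.
Total weld length L = 110 mm.
Required throat t_e = P_u / (φ × 0.6 F_EXX × L) = 88.7 / (0.75 × 0.6 × 550 × 110 × 10⁻³) = 3.258 mm.
Required leg w = t_e / 0.707 = 4.608 mm → use 5 mm.

w = 5 mm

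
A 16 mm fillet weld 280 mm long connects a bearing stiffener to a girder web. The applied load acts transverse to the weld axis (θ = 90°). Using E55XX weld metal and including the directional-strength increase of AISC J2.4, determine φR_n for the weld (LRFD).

E55XX → F_EXX = 550 MPa.
t_e = 0.707 × 16 = 11.31 mm; A_we = 11.31 × 280 = 3167 mm².
Directional factor: 1.0 + 0.5 sin^1.5(90°) = 1.5.
F_nw = 0.6 × 550 × 1.5 = 495 MPa.
φR_n = 0.75 × 495 × 3167 × 10⁻³ = 1176 kN.

φR_n ≈ 1180 kN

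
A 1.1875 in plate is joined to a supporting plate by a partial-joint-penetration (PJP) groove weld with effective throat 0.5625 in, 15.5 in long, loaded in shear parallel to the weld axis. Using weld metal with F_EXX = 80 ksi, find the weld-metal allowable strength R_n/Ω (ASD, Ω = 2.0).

R_n/Ω ≈ 209 kips

Effective throat (given) t_e = 0.5625 in.
A_we = 0.5625 × 15.5 = 8.719 in².
F_nw = 0.6 F_EXX = 48 ksi.
R_n/Ω = (48 × 8.719) / 2.0 = 209.2 kips.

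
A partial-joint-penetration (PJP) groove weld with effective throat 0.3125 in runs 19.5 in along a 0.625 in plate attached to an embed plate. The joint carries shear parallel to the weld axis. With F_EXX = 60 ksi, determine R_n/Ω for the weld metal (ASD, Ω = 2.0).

Effective throat (given) t_e = 0.3125 in.
A_we = 0.3125 × 19.5 = 6.094 in².
F_nw = 0.6 F_EXX = 36 ksi.
R_n/Ω = (36 × 6.094) / 2.0 = 109.7 kip.

R_n/Ω ≈ 110 kip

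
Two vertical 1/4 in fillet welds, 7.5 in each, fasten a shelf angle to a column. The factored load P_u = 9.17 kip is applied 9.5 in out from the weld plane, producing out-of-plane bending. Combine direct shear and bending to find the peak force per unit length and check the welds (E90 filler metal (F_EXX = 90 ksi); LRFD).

f_max ≈ 4.69 kip/in; adequate

L_w = 2 × 7.5 = 15 in; section modulus (unit throat) S = 2 × L²/6 = 18.75 in².
Direct shear f_v = P/L_w = 9.17/15 = 0.6113 kip/in.
Moment M = P × e = 9.17 × 9.5 = 87.115 kip·in; bending f_b = M/S = 4.646 kip/in.
f_max = √(f_v² + f_b²) = √(0.6113² + 4.646²) = 4.686 kip/in.
φr_n = 0.75 × 0.6 × 90 × (0.707 × 0.25) = 7.158 kip/in → adequate.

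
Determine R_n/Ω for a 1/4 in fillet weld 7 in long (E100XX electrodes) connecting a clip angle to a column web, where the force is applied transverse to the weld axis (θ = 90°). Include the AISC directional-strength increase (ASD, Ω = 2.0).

R_n/Ω ≈ 55.7 kips

E100XX → F_EXX = 100 ksi.
t_e = 0.707 × 0.25 = 0.1767 in; A_we = 0.1767 × 7 = 1.237 in².
Directional factor: 1.0 + 0.5 sin^1.5(90°) = 1.5.
F_nw = 0.6 × 100 × 1.5 = 90 ksi.
R_n/Ω = (90 × 1.237) / 2.0 = 55.68 kips.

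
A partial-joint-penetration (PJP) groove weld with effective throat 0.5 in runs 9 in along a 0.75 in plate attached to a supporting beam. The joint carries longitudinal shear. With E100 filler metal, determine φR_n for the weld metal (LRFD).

φR_n ≈ 202 kips

E100XX → F_EXX = 100 ksi.
Effective throat (given) t_e = 0.5 in.
A_we = 0.5 × 9 = 4.5 in².
F_nw = 0.6 F_EXX = 60 ksi.
φR_n = 0.75 × 60 × 4.5 = 202.5 kips.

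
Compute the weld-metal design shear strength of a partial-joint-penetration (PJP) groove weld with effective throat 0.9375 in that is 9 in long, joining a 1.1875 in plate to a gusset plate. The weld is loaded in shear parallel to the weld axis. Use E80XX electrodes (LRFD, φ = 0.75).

E80XX → F_EXX = 80 ksi.
Effective throat (given) t_e = 0.9375 in.
A_we = 0.9375 × 9 = 8.438 in².
F_nw = 0.6 F_EXX = 48 ksi.
φR_n = 0.75 × 48 × 8.438 = 303.8 kip.

φR_n ≈ 304 kip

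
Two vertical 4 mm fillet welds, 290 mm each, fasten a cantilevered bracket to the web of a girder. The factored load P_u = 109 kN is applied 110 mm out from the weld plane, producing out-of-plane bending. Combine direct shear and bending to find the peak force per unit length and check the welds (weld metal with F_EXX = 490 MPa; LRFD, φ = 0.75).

f_max ≈ 467 N/mm; adequate

L_w = 2 × 290 = 580 mm; section modulus (unit throat) S = 2 × L²/6 = 28030 mm².
Direct shear f_v = P/L_w = 109×10³/580 = 187.9 N/mm.
Moment M = P × e = 109×10³ × 110 = 11990000 N·mm; bending f_b = M/S = 427.7 N/mm.
f_max = √(f_v² + f_b²) = √(187.9² + 427.7²) = 467.2 N/mm.
φr_n = 0.75 × 0.6 × 490 × (0.707 × 4) = 623.6 N/mm → adequate.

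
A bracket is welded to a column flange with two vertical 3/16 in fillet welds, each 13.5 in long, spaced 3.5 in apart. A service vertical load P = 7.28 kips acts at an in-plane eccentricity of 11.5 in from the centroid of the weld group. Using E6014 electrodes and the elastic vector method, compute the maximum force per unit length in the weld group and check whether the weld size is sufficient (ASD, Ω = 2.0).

E60XX → F_EXX = 60 ksi.
Total weld length L_w = 27 in. Treat welds as unit-width lines.
Polar moment about centroid: J = 2[d³/12 + d(b/2)²] = 2[13.5³/12 + 13.5×1.75²] = 492.8 in³.
Direct shear f_v = P/L_w = 7.28 / 27 = 0.2696 kip/in (vertical).
Torsion M = P·e = 7.28 × 11.5 = 83.72 kip·in.
Critical point at (x, y) = (1.75, 6.75) from centroid. f_tx = M·y/J = 1.147 kip/in; f_ty = M·x/J = 0.2973 kip/in.
Resultant f_max = √[f_tx² + (f_v + f_ty)²] = √[1.147² + (0.2696 + 0.2973)²] = 1.279 kip/in.
Capacity per unit length: r_n/Ω = (1/2.0) × 0.6 × 60 × (0.707 × 0.1875) = 2.386 kip/in.
1.279 ≤ 2.386 → adequate.

f_max ≈ 1.28 kip/in; adequate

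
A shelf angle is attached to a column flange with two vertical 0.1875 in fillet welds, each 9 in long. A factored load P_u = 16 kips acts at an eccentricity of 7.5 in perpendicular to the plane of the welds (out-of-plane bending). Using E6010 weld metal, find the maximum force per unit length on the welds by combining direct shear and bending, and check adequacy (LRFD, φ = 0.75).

E60XX → F_EXX = 60 ksi.
L_w = 2 × 9 = 18 in; section modulus (unit throat) S = 2 × L²/6 = 27 in².
Direct shear f_v = P/L_w = 16/18 = 0.8889 kip/in.
Moment M = P × e = 16 × 7.5 = 120 kip·in; bending f_b = M/S = 4.444 kip/in.
f_max = √(f_v² + f_b²) = √(0.8889² + 4.444²) = 4.532 kip/in.
φr_n = 0.75 × 0.6 × 60 × (0.707 × 0.1875) = 3.579 kip/in → NOT adequate.

f_max ≈ 4.53 kip/in; NOT adequate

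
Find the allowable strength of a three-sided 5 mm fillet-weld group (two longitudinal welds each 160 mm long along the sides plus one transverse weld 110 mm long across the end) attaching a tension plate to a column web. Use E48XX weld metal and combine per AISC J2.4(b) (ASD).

R_n/Ω ≈ 222 kN

E48XX → F_EXX = 480 MPa.
t_e = 0.707 × 5 = 3.535 mm.
R_nwl = 0.6 × 480 × 3.535 × 320 × 10⁻³ = 325.8 kN (longitudinal, 2 welds).
R_nwt = 0.6 × 480 × 3.535 × 110 × 10⁻³ = 112 kN (transverse, base value).
(i) R_nwl + R_nwt = 437.8 kN; (ii) 0.85 R_nwl + 1.5 R_nwt = 444.9 kN.
R_n = max = 444.9 kN [governs: (ii)]; R_n/Ω = 222.5 kN.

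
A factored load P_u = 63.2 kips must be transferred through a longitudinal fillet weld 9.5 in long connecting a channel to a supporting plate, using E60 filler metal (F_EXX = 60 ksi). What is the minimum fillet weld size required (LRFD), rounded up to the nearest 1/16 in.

Total weld length L = 9.5 in.
Required throat t_e = P_u / (φ × 0.6 F_EXX × L) = 63.2 / (0.75 × 0.6 × 60 × 9.5) = 0.2464 in.
Required leg w = t_e / 0.707 = 0.3485 in → use 3/8 in.

w = 3/8 in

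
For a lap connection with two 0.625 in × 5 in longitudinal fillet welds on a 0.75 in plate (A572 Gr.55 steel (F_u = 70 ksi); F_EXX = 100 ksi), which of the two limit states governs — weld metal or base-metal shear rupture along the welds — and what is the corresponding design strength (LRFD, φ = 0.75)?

φR_n ≈ 199 kips (weld metal governs)

t_e = 0.707 × 0.625 = 0.4419 in; L = 10 in.
Weld metal: φR_n = 0.75 × 0.6 × 100 × 0.4419 × 10 = 198.8 kips.
Base metal (shear rupture): φR_n = 0.75 × 0.6 × 70 × 0.75 × 10 = 236.2 kips.
Governing: weld metal.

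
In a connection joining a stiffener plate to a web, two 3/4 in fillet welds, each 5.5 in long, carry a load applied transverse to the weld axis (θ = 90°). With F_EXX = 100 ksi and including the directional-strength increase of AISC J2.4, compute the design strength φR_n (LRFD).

φR_n ≈ 394 kip

t_e = 0.707 × 0.75 = 0.5302 in; A_we = 0.5302 × 11 = 5.833 in².
Directional factor: 1.0 + 0.5 sin^1.5(90°) = 1.5.
F_nw = 0.6 × 100 × 1.5 = 90 ksi.
φR_n = 0.75 × 90 × 5.833 = 393.7 kip.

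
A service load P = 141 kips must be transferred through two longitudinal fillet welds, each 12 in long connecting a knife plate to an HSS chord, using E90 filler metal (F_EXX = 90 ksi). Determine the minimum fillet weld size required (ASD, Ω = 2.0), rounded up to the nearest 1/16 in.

Total weld length L = 24 in.
Required throat t_e = P × Ω / (0.6 F_EXX × L) = 141 × 2.0 / (0.6 × 90 × 24) = 0.2176 in.
Required leg w = t_e / 0.707 = 0.3078 in → use 5/16 in.

w = 5/16 in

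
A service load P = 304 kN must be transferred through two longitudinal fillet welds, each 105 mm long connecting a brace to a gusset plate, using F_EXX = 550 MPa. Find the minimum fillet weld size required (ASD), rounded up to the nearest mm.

w = 13 mm

Total weld length L = 210 mm.
Required throat t_e = P × Ω / (0.6 F_EXX × L) = 304 × 2.0 / (0.6 × 550 × 210 × 10⁻³) = 8.773 mm.
Required leg w = t_e / 0.707 = 12.41 mm → use 13 mm.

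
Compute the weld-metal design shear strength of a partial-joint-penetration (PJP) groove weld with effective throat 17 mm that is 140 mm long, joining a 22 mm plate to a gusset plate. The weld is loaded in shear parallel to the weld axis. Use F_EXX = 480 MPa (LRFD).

φR_n ≈ 514 kN

Effective throat (given) t_e = 17 mm.
A_we = 17 × 140 = 2380 mm².
F_nw = 0.6 F_EXX = 288 MPa.
φR_n = 0.75 × 288 × 2380 × 10⁻³ = 514.1 kN.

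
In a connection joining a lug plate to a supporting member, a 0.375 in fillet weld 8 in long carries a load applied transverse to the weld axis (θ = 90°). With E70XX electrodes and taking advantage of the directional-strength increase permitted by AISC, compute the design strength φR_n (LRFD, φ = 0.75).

E70XX → F_EXX = 70 ksi.
t_e = 0.707 × 0.375 = 0.2651 in; A_we = 0.2651 × 8 = 2.121 in².
Directional factor: 1.0 + 0.5 sin^1.5(90°) = 1.5.
F_nw = 0.6 × 70 × 1.5 = 63 ksi.
φR_n = 0.75 × 63 × 2.121 = 100.2 kip.

φR_n ≈ 100 kip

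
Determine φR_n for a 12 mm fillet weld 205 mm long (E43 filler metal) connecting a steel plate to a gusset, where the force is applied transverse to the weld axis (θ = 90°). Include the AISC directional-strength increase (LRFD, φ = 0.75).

E43XX → F_EXX = 430 MPa.
t_e = 0.707 × 12 = 8.484 mm; A_we = 8.484 × 205 = 1739 mm².
Directional factor: 1.0 + 0.5 sin^1.5(90°) = 1.5.
F_nw = 0.6 × 430 × 1.5 = 387 MPa.
φR_n = 0.75 × 387 × 1739 × 10⁻³ = 504.8 kN.

φR_n ≈ 505 kN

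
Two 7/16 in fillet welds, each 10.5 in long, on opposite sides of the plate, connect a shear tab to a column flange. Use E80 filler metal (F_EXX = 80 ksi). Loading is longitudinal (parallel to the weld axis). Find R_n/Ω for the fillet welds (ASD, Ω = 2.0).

R_n/Ω ≈ 156 kips

Effective throat t_e = 0.707 × 0.4375 = 0.3093 in.
Total length L = 21 in; A_we = 0.3093 × 21 = 6.496 in².
F_nw = 0.6 F_EXX = 0.6 × 80 = 48 ksi.
R_n = 48 × 6.496 = 311.8 kips; R_n/Ω = 311.8/2.0 = 155.9 kips.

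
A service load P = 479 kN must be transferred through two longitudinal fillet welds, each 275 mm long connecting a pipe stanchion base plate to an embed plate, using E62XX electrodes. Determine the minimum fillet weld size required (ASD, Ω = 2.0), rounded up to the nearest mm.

E62XX → F_EXX = 620 MPa.
Total weld length L = 550 mm.
Required throat t_e = P × Ω / (0.6 F_EXX × L) = 479 × 2.0 / (0.6 × 620 × 550 × 10⁻³) = 4.682 mm.
Required leg w = t_e / 0.707 = 6.623 mm → use 7 mm.

w = 7 mm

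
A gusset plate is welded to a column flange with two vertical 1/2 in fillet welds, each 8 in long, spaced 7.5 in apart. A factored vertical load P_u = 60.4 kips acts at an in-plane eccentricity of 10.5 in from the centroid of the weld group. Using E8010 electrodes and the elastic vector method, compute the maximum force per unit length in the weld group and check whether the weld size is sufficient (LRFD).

f_max ≈ 14.1 kip/in; NOT adequate

E80XX → F_EXX = 80 ksi.
Total weld length L_w = 16 in. Treat welds as unit-width lines.
Polar moment about centroid: J = 2[d³/12 + d(b/2)²] = 2[8³/12 + 8×3.75²] = 310.3 in³.
Direct shear f_v = P/L_w = 60.4 / 16 = 3.775 kip/in (vertical).
Torsion M = P·e = 60.4 × 10.5 = 634.2 kip·in.
Critical point at (x, y) = (3.75, 4) from centroid. f_tx = M·y/J = 8.174 kip/in; f_ty = M·x/J = 7.664 kip/in.
Resultant f_max = √[f_tx² + (f_v + f_ty)²] = √[8.174² + (3.775 + 7.664)²] = 14.06 kip/in.
Capacity per unit length: φr_n = 0.75 × 0.6 × 80 × (0.707 × 0.5) = 12.73 kip/in.
14.06 > 12.73 → NOT adequate.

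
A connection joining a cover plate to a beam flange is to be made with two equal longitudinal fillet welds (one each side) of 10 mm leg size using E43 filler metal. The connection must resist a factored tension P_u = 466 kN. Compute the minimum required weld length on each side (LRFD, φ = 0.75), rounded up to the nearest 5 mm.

E43XX → F_EXX = 430 MPa.
Throat t_e = 0.707 × 10 = 7.07 mm.
φr_n = 0.75 × 0.6 × 430 × 7.07 × 10⁻³ = 1.368 kN/mm.
L_req = P_u / φr_n = 466 / 1.368 = 340.6 mm total.
Per side: 340.6 / 2 = 170.3 mm.
Round up → use L = 175 mm on each side.

L = 175 mm on each side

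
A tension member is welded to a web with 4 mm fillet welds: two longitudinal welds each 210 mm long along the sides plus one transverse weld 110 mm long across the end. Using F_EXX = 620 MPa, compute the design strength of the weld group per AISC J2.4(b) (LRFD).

t_e = 0.707 × 4 = 2.828 mm.
R_nwl = 0.6 × 620 × 2.828 × 420 × 10⁻³ = 441.8 kN (longitudinal, 2 welds).
R_nwt = 0.6 × 620 × 2.828 × 110 × 10⁻³ = 115.7 kN (transverse, base value).
(i) R_nwl + R_nwt = 557.6 kN; (ii) 0.85 R_nwl + 1.5 R_nwt = 549.2 kN.
R_n = max = 557.6 kN [governs: (i)]; φR_n = 418.2 kN.

φR_n ≈ 418 kN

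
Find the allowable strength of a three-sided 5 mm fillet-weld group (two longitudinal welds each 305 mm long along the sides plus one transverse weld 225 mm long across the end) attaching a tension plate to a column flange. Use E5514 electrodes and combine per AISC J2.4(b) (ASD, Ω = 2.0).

E55XX → F_EXX = 550 MPa.
t_e = 0.707 × 5 = 3.535 mm.
R_nwl = 0.6 × 550 × 3.535 × 610 × 10⁻³ = 711.6 kN (longitudinal, 2 welds).
R_nwt = 0.6 × 550 × 3.535 × 225 × 10⁻³ = 262.5 kN (transverse, base value).
(i) R_nwl + R_nwt = 974.1 kN; (ii) 0.85 R_nwl + 1.5 R_nwt = 998.6 kN.
R_n = max = 998.6 kN [governs: (ii)]; R_n/Ω = 499.3 kN.

R_n/Ω ≈ 499 kN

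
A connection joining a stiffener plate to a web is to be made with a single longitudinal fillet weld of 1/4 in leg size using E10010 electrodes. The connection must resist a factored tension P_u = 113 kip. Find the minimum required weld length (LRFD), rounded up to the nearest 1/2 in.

E100XX → F_EXX = 100 ksi.
Throat t_e = 0.707 × 0.25 = 0.1767 in.
φr_n = 0.75 × 0.6 × 100 × 0.1767 = 7.954 kip/in.
L_req = P_u / φr_n = 113 / 7.954 = 14.21 in total.
Round up → use L = 14.5 in.

L = 14.5 in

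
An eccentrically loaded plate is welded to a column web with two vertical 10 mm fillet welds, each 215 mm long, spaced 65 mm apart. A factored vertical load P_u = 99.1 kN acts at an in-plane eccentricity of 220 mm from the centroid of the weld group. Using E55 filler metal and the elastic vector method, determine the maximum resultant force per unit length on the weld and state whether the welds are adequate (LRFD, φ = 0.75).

f_max ≈ 1250 N/mm; adequate

E55XX → F_EXX = 550 MPa.
Total weld length L_w = 430 mm. Treat welds as unit-width lines.
Polar moment about centroid: J = 2[d³/12 + d(b/2)²] = 2[215³/12 + 215×32.5²] = 2111000 mm³.
Direct shear f_v = P/L_w = 99.1×10³ / 430 = 230.5 N/mm (vertical).
Torsion M = P·e = 99.1×10³ × 220 = 21802000 N·mm.
Critical point at (x, y) = (32.5, 107.5) from centroid. f_tx = M·y/J = 1110 N/mm; f_ty = M·x/J = 335.7 N/mm.
Resultant f_max = √[f_tx² + (f_v + f_ty)²] = √[1110² + (230.5 + 335.7)²] = 1246 N/mm.
Capacity per unit length: φr_n = 0.75 × 0.6 × 550 × (0.707 × 10) = 1750 N/mm.
1246 ≤ 1750 → adequate.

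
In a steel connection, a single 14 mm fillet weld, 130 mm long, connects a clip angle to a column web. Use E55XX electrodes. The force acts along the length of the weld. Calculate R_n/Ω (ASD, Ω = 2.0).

E55XX → F_EXX = 550 MPa.
Effective throat t_e = 0.707 × 14 = 9.898 mm.
Total length L = 130 mm; A_we = 9.898 × 130 = 1287 mm².
F_nw = 0.6 F_EXX = 0.6 × 550 = 330 MPa.
R_n = 330 × 1287 × 10⁻³ = 424.6 kN; R_n/Ω = 424.6/2.0 = 212.3 kN.

R_n/Ω ≈ 212 kN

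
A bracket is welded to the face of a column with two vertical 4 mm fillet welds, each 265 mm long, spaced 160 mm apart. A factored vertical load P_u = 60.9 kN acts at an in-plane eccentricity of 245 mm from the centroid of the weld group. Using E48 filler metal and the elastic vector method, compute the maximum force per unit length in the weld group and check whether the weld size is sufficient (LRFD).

f_max ≈ 427 N/mm; adequate

E48XX → F_EXX = 480 MPa.
Total weld length L_w = 530 mm. Treat welds as unit-width lines.
Polar moment about centroid: J = 2[d³/12 + d(b/2)²] = 2[265³/12 + 265×80²] = 6494000 mm³.
Direct shear f_v = P/L_w = 60.9×10³ / 530 = 114.9 N/mm (vertical).
Torsion M = P·e = 60.9×10³ × 245 = 14920000 N·mm.
Critical point at (x, y) = (80, 132.5) from centroid. f_tx = M·y/J = 304.4 N/mm; f_ty = M·x/J = 183.8 N/mm.
Resultant f_max = √[f_tx² + (f_v + f_ty)²] = √[304.4² + (114.9 + 183.8)²] = 426.5 N/mm.
Capacity per unit length: φr_n = 0.75 × 0.6 × 480 × (0.707 × 4) = 610.8 N/mm.
426.5 ≤ 610.8 → adequate.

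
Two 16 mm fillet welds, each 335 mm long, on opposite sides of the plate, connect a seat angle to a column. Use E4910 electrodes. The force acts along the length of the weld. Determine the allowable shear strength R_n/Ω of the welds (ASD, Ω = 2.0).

E49XX → F_EXX = 490 MPa.
Effective throat t_e = 0.707 × 16 = 11.31 mm.
Total length L = 670 mm; A_we = 11.31 × 670 = 7579 mm².
F_nw = 0.6 F_EXX = 0.6 × 490 = 294 MPa.
R_n = 294 × 7579 × 10⁻³ = 2228 kN; R_n/Ω = 2228/2.0 = 1114 kN.

R_n/Ω ≈ 1110 kN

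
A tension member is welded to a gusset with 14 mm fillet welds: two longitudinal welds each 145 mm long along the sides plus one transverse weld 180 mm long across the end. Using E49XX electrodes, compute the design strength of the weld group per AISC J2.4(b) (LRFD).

φR_n ≈ 1130 kN

E49XX → F_EXX = 490 MPa.
t_e = 0.707 × 14 = 9.898 mm.
R_nwl = 0.6 × 490 × 9.898 × 290 × 10⁻³ = 843.9 kN (longitudinal, 2 welds).
R_nwt = 0.6 × 490 × 9.898 × 180 × 10⁻³ = 523.8 kN (transverse, base value).
(i) R_nwl + R_nwt = 1368 kN; (ii) 0.85 R_nwl + 1.5 R_nwt = 1503 kN.
R_n = max = 1503 kN [governs: (ii)]; φR_n = 1127 kN.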